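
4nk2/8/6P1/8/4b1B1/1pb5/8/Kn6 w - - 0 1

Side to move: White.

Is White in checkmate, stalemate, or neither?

White to move; white king on a1.
In check: yes, from the black bishop on c3.
King squares — b1: attacked by Be4; a2: attacked by Pb3; b2: attacked by Bc3.
Legal moves for White: none.
In check with no legal moves → checkmate.

checkmate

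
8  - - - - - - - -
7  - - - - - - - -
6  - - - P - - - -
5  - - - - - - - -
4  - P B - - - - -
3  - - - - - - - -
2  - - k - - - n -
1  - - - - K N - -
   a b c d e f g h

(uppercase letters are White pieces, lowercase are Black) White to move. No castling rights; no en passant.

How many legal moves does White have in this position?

2

White to move; king on e1.
In check: yes, from the black knight on g2.
Legal moves: Kf2, Ke2.
Count: 2.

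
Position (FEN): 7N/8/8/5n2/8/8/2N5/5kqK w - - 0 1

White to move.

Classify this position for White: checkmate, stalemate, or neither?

White to move; white king on h1.
In check: yes, from the black queen on g1.
King squares — g1: attacked by Kf1; g2: attacked by Kf1; h2: attacked by Qg1.
Legal moves for White: none.
In check with no legal moves → checkmate.

checkmate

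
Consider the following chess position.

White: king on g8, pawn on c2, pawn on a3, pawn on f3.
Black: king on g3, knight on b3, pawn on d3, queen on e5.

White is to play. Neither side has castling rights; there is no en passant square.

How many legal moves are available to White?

9

White to move; king on g8.
In check: no.
Legal moves: Kf8, Kh7, Kf7, cxd3, cxb3, f4, a4, c3, c4.
Count: 9.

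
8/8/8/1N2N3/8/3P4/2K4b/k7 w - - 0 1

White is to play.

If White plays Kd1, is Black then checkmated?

After Kd1: black king on a1; in check: no.
Black is not in check, so this cannot be checkmate.

no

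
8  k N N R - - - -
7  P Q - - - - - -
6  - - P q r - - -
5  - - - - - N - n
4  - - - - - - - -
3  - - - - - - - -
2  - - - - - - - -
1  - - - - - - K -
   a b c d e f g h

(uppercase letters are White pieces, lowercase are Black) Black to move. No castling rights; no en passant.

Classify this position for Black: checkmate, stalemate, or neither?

checkmate

Black to move; black king on a8.
In check: yes, from the white queen on b7.
King squares — a7: attacked by Qb7; b7: attacked by Pc6; b8: attacked by Pa7.
Legal moves for Black: none.
In check with no legal moves → checkmate.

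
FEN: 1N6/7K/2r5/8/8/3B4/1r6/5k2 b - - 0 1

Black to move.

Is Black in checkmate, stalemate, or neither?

Black to move; black king on f1.
In check: yes, from the white bishop on d3.
King squares — e1: available; g1: available; e2: attacked by Bd3; f2: available; g2: available.
Legal moves for Black: Kg2, Kf2, Kg1, Ke1, Re2.
Black is in check but has 5 legal moves → neither.

neither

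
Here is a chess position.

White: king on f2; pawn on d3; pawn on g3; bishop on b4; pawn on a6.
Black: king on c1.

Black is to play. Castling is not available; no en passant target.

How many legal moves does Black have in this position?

Black to move; king on c1.
In check: no.
Legal moves: Kc2, Kb2, Kd1, Kb1.
Count: 4.

4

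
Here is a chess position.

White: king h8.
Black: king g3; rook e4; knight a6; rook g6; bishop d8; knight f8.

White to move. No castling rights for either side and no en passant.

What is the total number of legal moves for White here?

White to move; king on h8.
In check: no.
Legal moves: none.
Count: 0.

0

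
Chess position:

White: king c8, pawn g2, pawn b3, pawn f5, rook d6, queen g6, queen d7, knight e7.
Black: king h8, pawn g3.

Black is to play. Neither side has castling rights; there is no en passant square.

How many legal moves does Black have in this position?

0

Black to move; king on h8.
In check: no.
Legal moves: none.
Count: 0.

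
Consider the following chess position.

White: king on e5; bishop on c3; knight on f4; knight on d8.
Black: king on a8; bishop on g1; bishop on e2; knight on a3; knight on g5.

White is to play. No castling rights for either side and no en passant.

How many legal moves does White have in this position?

23

White to move; king on e5.
In check: no.
Legal moves: Nf7, Nb7, Nde6, Nc6, Kf6, Kd6, Kf5, Kd5, Ng6, Nfe6, Nh5, Nd5, Nh3, Nd3, Ng2, Nxe2, Ba5, Bd4, Bb4, Bd2, Bb2, Be1, Ba1.
Count: 23.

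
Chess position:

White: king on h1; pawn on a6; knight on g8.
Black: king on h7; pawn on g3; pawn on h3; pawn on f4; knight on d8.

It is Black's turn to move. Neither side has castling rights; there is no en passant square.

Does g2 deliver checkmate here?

no

After g2: white king on h1; in check: yes, from the black pawn on g2.
White has 2 legal replies: Kh2, Kg1.
In check but a legal move exists → not checkmate.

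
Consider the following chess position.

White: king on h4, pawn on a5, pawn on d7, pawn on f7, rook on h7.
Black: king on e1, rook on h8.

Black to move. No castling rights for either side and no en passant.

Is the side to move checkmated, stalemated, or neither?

neither

Black to move; black king on e1.
In check: no.
Legal moves for Black: Rg8, Rf8, Re8, Rd8, Rc8, Rb8, Ra8, Rxh7+, Kf2, Ke2, Kd2, Kf1, Kd1.
Black has 13 legal moves and is not in check → neither.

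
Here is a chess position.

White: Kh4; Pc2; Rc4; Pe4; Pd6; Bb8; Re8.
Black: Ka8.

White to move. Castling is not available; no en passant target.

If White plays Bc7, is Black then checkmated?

After Bc7: black king on a8; in check: yes, from the white rook on e8.
Black has 2 legal replies: Kb7, Ka7.
In check but a legal move exists → not checkmate.

no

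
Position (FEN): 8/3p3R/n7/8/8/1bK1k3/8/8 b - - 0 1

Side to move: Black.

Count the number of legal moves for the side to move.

20

Black to move; king on e3.
In check: no.
Legal moves: Nb8, Nc7, Nc5, Nb4, Kf4, Ke4, Kf3, Kf2, Ke2, Bg8, Bf7, Be6, Bd5, Bc4, Ba4, Bc2, Ba2, Bd1, d6, d5.
Count: 20.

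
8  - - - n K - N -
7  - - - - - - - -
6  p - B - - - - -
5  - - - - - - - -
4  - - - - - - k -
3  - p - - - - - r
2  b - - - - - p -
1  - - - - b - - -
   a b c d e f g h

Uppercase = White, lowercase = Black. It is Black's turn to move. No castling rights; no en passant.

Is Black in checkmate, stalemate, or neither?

neither

Black to move; black king on g4.
In check: no.
Legal moves for Black include: Nf7, Nb7, Ne6, Nxc6, Kh5, Kg5, Kf5, Kh4, Kf4, Kg3, Rh8, Rh7, Rh6, Rh5, Rh4, Rg3, Rf3, Re3+, ... (list truncated; more exist).
Black has legal moves and is not in check → neither.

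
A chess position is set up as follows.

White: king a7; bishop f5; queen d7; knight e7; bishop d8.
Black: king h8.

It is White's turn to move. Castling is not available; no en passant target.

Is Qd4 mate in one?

yes

After Qd4: black king on h8; in check: yes, from the white queen on d4.
King squares — g7: attacked by Qd4; h7: attacked by Bf5; g8: attacked by Ne7.
Black has no legal moves → checkmate.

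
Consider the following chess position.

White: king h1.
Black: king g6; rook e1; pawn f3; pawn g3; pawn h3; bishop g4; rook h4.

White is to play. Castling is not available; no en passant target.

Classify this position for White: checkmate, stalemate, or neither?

checkmate

White to move; white king on h1.
In check: yes, from the black rook on e1.
King squares — g1: attacked by Re1; g2: attacked by Pf3; h2: attacked by Pg3.
Legal moves for White: none.
In check with no legal moves → checkmate.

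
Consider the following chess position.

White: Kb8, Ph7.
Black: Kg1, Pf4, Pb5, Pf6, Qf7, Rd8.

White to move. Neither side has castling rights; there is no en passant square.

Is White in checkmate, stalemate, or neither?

White to move; white king on b8.
In check: yes, from the black rook on d8.
King squares — a7: attacked by Qf7; b7: attacked by Qf7; c7: attacked by Qf7; a8: attacked by Rd8; c8: attacked by Rd8.
Legal moves for White: none.
In check with no legal moves → checkmate.

checkmate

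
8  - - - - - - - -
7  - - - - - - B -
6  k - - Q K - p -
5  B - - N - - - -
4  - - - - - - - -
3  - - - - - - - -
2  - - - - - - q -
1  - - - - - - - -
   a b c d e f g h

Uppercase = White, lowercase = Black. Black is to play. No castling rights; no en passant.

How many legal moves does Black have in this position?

4

Black to move; king on a6.
In check: yes, from the white queen on d6.
Legal moves: Kb7, Ka7, Kb5, Kxa5.
Count: 4.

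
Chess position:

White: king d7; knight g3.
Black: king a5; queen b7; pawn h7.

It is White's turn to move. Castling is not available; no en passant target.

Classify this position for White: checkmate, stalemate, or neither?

White to move; white king on d7.
In check: yes, from the black queen on b7.
Legal moves for White: Ke8, Kd8, Ke6, Kd6.
White is in check but has 4 legal moves → neither.

neither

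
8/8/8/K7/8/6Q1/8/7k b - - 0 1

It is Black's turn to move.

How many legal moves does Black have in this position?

0

Black to move; king on h1.
In check: no.
Legal moves: none.
Count: 0.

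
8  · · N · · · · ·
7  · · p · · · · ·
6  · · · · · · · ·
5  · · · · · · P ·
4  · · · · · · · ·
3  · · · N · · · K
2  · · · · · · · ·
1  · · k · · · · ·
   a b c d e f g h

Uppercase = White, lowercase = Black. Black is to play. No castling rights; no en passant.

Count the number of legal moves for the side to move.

4

Black to move; king on c1.
In check: yes, from the white knight on d3.
Legal moves: Kd2, Kc2, Kd1, Kb1.
Count: 4.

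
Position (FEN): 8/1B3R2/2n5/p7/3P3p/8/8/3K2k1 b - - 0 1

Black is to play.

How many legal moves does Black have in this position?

Black to move; king on g1.
In check: no.
Legal moves: Nd8, Nb8, Ne7, Na7, Ne5, Nxd4, Nb4, Kh2, Kg2, Kh1, a4, h3.
Count: 12.

12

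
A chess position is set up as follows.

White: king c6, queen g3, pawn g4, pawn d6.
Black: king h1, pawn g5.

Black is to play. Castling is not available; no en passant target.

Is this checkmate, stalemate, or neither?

Black to move; black king on h1.
In check: no.
King squares — g1: attacked by Qg3; g2: attacked by Qg3; h2: attacked by Qg3.
Legal moves for Black: none.
Not in check and no legal moves → stalemate.

stalemate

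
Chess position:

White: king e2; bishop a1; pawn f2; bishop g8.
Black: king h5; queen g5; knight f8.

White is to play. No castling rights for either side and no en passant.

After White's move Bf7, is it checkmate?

After Bf7: black king on h5; in check: yes, from the white bishop on f7.
Black has 5 legal replies: Kh6, Kh4, Kg4, Ng6, Qg6.
In check but a legal move exists → not checkmate.

no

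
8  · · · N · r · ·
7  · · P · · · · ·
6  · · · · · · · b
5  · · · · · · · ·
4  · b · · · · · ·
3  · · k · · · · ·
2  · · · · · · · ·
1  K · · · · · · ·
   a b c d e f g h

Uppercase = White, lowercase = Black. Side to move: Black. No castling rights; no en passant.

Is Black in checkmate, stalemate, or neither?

Black to move; black king on c3.
In check: no.
Legal moves for Black include: Rh8, Rg8, Re8, Rxd8, Rf7, Rf6, Rf5, Rf4, Rf3, Rf2, Rf1+, Bg7, Bg5, Bf4, Be3, Bd2, Bc1, Be7, ... (list truncated; more exist).
Black has legal moves and is not in check → neither.

neither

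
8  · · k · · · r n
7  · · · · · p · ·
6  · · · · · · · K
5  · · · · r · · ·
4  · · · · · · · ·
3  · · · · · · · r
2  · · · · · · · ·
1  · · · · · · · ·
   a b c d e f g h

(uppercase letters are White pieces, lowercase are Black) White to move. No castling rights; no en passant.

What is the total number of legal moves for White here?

White to move; king on h6.
In check: yes, from the black rook on h3.
Legal moves: none.
Count: 0.

0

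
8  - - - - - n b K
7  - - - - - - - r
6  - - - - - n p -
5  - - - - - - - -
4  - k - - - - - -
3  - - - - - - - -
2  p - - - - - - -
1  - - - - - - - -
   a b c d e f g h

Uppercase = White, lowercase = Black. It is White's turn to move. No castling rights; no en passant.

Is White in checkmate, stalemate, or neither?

White to move; white king on h8.
In check: yes, from the black rook on h7.
King squares — g7: attacked by Rh7; h7: attacked by Nf6; g8: attacked by Nf6.
Legal moves for White: none.
In check with no legal moves → checkmate.

checkmate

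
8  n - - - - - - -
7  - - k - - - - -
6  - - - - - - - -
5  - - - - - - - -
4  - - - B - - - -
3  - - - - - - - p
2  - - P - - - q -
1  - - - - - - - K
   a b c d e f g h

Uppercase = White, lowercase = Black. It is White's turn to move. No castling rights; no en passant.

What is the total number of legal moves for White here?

0

White to move; king on h1.
In check: yes, from the black queen on g2.
Legal moves: none.
Count: 0.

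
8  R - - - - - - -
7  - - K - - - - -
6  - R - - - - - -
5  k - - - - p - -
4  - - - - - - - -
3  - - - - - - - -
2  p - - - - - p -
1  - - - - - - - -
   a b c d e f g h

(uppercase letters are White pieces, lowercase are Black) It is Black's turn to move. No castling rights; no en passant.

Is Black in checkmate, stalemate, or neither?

Black to move; black king on a5.
In check: yes, from the white rook on a8.
King squares — a4: attacked by Ra8; b4: attacked by Rb6; b5: attacked by Rb6; a6: attacked by Rb6; b6: attacked by Kc7.
Legal moves for Black: none.
In check with no legal moves → checkmate.

checkmate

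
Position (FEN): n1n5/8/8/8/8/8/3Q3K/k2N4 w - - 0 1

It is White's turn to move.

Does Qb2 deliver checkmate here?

yes

After Qb2: black king on a1; in check: yes, from the white queen on b2.
King squares — b1: attacked by Qb2; a2: attacked by Qb2; b2: attacked by Nd1.
Black has no legal moves → checkmate.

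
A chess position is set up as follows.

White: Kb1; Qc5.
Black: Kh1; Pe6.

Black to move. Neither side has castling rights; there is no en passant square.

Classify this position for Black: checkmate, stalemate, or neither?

neither

Black to move; black king on h1.
In check: no.
Legal moves for Black: Kh2, Kg2, e5.
Black has 3 legal moves and is not in check → neither.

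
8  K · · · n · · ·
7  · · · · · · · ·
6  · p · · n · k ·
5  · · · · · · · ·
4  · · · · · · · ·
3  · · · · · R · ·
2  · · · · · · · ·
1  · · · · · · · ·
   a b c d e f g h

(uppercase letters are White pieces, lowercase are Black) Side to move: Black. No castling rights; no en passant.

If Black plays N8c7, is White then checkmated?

no

After N8c7: white king on a8; in check: yes, from the black knight on c7.
White has 3 legal replies: Kb8, Kb7, Ka7.
In check but a legal move exists → not checkmate.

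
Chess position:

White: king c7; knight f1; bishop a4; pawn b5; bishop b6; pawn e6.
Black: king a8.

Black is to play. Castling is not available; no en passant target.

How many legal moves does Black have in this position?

0

Black to move; king on a8.
In check: no.
Legal moves: none.
Count: 0.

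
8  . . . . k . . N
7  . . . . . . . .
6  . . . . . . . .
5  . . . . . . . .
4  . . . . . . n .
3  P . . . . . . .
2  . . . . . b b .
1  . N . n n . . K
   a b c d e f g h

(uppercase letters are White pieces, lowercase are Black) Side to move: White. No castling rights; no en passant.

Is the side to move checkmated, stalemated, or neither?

White to move; white king on h1.
In check: yes, from the black bishop on g2.
King squares — g1: attacked by Bf2; g2: attacked by Ne1; h2: attacked by Ng4.
Legal moves for White: none.
In check with no legal moves → checkmate.

checkmate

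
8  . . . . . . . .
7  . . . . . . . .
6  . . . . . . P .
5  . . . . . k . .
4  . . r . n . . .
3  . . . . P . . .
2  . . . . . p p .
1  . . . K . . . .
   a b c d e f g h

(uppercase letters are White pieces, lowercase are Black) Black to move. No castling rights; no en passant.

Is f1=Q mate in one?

After f1=Q: white king on d1; in check: yes, from the black queen on f1.
King squares — c1: attacked by Qf1; e1: attacked by Qf1; c2: attacked by Rc4; d2: attacked by Ne4; e2: attacked by Qf1.
White has no legal moves → checkmate.

yes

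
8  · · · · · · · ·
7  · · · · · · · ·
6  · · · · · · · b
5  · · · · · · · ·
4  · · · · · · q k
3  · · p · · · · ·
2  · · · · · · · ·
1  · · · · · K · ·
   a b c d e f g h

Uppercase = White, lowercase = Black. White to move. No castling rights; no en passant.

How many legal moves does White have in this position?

White to move; king on f1.
In check: no.
Legal moves: Kf2, Ke1.
Count: 2.

2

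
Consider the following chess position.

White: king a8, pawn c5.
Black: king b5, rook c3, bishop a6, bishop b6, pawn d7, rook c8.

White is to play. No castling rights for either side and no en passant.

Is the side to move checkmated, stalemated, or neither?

checkmate

White to move; white king on a8.
In check: yes, from the black rook on c8.
King squares — a7: attacked by Bb6; b7: attacked by Ba6; b8: attacked by Rc8.
Legal moves for White: none.
In check with no legal moves → checkmate.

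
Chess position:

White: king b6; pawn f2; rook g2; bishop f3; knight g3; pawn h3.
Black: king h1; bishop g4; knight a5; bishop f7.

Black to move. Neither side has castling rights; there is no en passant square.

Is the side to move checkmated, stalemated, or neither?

checkmate

Black to move; black king on h1.
In check: yes, from the white knight on g3.
King squares — g1: attacked by Rg2; g2: attacked by Bf3; h2: attacked by Rg2.
Legal moves for Black: none.
In check with no legal moves → checkmate.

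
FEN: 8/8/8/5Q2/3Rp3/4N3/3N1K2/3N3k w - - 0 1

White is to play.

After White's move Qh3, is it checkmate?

After Qh3: black king on h1; in check: yes, from the white queen on h3.
King squares — g1: attacked by Kf2; g2: attacked by Kf2; h2: attacked by Qh3.
Black has no legal moves → checkmate.

yes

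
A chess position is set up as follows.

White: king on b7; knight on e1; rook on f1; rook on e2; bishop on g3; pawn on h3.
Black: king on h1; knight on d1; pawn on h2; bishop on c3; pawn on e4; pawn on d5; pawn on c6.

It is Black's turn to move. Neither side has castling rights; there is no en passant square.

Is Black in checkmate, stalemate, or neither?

checkmate

Black to move; black king on h1.
In check: yes, from the white rook on f1.
King squares — g1: attacked by Rf1; g2: attacked by Ne1; h2: own pawn.
Legal moves for Black: none.
In check with no legal moves → checkmate.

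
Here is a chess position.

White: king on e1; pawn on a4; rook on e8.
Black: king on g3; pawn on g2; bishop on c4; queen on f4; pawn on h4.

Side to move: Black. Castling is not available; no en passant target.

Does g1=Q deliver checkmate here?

yes

After g1=Q: white king on e1; in check: yes, from the black queen on g1.
King squares — d1: attacked by Qg1; f1: attacked by Qg1; d2: attacked by Qf4; e2: attacked by Bc4; f2: attacked by Qg1.
White has no legal moves → checkmate.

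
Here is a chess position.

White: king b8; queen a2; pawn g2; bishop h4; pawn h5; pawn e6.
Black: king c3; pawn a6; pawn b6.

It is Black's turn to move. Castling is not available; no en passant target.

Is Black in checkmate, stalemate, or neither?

Black to move; black king on c3.
In check: no.
Legal moves for Black: Kd4, Kb4, Kd3, b5, a5.
Black has 5 legal moves and is not in check → neither.

neither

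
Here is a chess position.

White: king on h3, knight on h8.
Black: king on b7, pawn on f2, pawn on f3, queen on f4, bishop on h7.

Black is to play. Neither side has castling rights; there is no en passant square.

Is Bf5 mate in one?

yes

After Bf5: white king on h3; in check: yes, from the black bishop on f5.
King squares — g2: attacked by Pf3; h2: attacked by Qf4; g3: attacked by Qf4; g4: attacked by Qf4; h4: attacked by Qf4.
White has no legal moves → checkmate.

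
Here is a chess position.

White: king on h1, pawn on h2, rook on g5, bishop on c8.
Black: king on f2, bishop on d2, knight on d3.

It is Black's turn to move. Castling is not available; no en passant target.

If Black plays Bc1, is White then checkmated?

no

After Bc1: white king on h1; in check: no.
White is not in check, so this cannot be checkmate.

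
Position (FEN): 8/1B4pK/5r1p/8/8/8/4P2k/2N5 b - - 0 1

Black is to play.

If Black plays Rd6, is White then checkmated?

After Rd6: white king on h7; in check: no.
White is not in check, so this cannot be checkmate.

no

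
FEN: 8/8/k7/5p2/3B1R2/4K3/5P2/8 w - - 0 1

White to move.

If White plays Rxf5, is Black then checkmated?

After Rxf5: black king on a6; in check: no.
Black is not in check, so this cannot be checkmate.

no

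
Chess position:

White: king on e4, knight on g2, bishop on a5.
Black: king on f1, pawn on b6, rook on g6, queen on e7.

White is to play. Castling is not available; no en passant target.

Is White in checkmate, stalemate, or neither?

White to move; white king on e4.
In check: yes, from the black queen on e7.
King squares — d3: available; e3: attacked by Qe7; f3: available; d4: available; f4: available; d5: available; e5: attacked by Qe7; f5: available.
Legal moves for White: Kf5, Kd5, Kf4, Kd4, Kf3, Kd3.
White is in check but has 6 legal moves → neither.

neither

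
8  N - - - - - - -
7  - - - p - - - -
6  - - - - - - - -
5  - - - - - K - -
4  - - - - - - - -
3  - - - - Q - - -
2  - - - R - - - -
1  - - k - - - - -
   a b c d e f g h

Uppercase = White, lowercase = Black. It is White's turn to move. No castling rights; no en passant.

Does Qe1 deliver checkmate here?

After Qe1: black king on c1; in check: yes, from the white queen on e1.
King squares — b1: attacked by Qe1; d1: attacked by Qe1; b2: attacked by Rd2; c2: attacked by Rd2; d2: attacked by Qe1.
Black has no legal moves → checkmate.

yes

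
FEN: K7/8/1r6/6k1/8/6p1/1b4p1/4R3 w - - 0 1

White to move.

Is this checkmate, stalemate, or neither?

neither

White to move; white king on a8.
In check: no.
Legal moves for White: Ka7, Re8, Re7, Re6, Re5+, Re4, Re3, Re2, Rh1, Rg1, Rf1, Rd1, Rc1, Rb1, Ra1.
White has 15 legal moves and is not in check → neither.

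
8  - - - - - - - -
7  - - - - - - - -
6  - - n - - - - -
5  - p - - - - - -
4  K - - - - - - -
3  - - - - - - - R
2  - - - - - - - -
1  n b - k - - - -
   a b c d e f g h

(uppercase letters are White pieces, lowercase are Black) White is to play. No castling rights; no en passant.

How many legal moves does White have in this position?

2

White to move; king on a4.
In check: yes, from the black pawn on b5.
Legal moves: Kxb5, Ka3.
Count: 2.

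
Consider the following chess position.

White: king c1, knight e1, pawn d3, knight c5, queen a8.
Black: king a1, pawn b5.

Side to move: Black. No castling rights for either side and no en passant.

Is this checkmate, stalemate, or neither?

Black to move; black king on a1.
In check: yes, from the white queen on a8.
King squares — b1: attacked by Kc1; a2: attacked by Qa8; b2: attacked by Kc1.
Legal moves for Black: none.
In check with no legal moves → checkmate.

checkmate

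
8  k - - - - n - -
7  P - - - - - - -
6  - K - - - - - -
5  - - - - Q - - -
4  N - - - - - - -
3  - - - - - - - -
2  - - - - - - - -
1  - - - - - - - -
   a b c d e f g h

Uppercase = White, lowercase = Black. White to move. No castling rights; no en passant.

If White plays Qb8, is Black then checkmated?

After Qb8: black king on a8; in check: yes, from the white queen on b8.
King squares — a7: attacked by Kb6; b7: attacked by Kb6; b8: attacked by Pa7.
Black has no legal moves → checkmate.

yes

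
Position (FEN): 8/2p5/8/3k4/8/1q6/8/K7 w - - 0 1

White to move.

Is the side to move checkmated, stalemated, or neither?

stalemate

White to move; white king on a1.
In check: no.
King squares — b1: attacked by Qb3; a2: attacked by Qb3; b2: attacked by Qb3.
Legal moves for White: none.
Not in check and no legal moves → stalemate.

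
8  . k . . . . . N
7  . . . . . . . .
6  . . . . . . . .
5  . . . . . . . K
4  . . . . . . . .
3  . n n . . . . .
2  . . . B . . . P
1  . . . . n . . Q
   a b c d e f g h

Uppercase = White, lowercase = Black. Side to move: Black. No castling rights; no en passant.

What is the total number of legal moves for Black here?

21

Black to move; king on b8.
In check: no.
Legal moves: Kc8, Kc7, Ka7, Nd5, Nb5, Ne4, Na4, Ne2, Na2, Nd1, Nb1, Nc5, Na5, Nd4, Nxd2, Nc1, Na1, Nf3, Nd3, Ng2, Nc2.
Count: 21.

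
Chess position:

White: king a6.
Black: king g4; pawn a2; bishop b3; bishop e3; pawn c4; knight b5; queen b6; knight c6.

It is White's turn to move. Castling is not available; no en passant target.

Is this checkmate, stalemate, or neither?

checkmate

White to move; white king on a6.
In check: yes, from the black queen on b6.
King squares — a5: attacked by Qb6; b5: attacked by Qb6; b6: attacked by Be3; a7: attacked by Nb5; b7: attacked by Qb6.
Legal moves for White: none.
In check with no legal moves → checkmate.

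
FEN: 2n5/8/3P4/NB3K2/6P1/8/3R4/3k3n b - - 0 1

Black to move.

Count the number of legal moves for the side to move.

3

Black to move; king on d1.
In check: yes, from the white rook on d2.
Legal moves: Kxd2, Ke1, Kc1.
Count: 3.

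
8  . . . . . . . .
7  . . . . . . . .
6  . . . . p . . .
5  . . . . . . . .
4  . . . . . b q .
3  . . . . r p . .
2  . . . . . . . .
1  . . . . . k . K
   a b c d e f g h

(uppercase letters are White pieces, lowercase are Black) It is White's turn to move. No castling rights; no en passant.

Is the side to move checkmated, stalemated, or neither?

White to move; white king on h1.
In check: no.
King squares — g1: attacked by Kf1; g2: attacked by Kf1; h2: attacked by Bf4.
Legal moves for White: none.
Not in check and no legal moves → stalemate.

stalemate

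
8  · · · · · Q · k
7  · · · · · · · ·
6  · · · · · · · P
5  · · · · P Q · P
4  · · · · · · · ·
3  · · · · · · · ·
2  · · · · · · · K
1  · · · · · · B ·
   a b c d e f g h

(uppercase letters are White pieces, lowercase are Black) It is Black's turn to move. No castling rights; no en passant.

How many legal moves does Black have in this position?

0

Black to move; king on h8.
In check: yes, from the white queen on f8.
Legal moves: none.
Count: 0.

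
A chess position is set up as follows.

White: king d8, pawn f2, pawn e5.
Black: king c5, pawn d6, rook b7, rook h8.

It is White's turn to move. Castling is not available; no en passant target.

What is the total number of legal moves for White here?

White to move; king on d8.
In check: yes, from the black rook on h8.
Legal moves: none.
Count: 0.

0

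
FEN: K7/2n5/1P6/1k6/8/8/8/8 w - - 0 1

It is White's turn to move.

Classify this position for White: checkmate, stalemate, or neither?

neither

White to move; white king on a8.
In check: yes, from the black knight on c7.
Legal moves for White: Kb8, Kb7, Ka7, bxc7.
White is in check but has 4 legal moves → neither.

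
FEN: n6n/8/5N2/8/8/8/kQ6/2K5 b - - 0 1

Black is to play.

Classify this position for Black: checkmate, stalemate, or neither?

Black to move; black king on a2.
In check: yes, from the white queen on b2.
King squares — a1: attacked by Qb2; b1: attacked by Kc1; b2: attacked by Kc1; a3: attacked by Qb2; b3: attacked by Qb2.
Legal moves for Black: none.
In check with no legal moves → checkmate.

checkmate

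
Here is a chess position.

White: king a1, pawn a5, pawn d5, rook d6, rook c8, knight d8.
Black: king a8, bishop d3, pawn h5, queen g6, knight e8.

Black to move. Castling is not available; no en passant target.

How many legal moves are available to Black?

1

Black to move; king on a8.
In check: yes, from the white rook on c8.
Legal moves: Ka7.
Count: 1.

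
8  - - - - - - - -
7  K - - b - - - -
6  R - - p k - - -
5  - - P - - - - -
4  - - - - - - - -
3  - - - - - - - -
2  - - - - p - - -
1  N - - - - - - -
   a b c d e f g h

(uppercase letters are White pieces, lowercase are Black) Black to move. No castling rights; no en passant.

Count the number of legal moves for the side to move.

Black to move; king on e6.
In check: no.
Legal moves: Be8, Bc8, Bc6, Bb5, Ba4, Kf7, Ke7, Kf6, Kf5, Ke5, Kd5, e1=Q, e1=R, e1=B, e1=N.
Count: 15.

15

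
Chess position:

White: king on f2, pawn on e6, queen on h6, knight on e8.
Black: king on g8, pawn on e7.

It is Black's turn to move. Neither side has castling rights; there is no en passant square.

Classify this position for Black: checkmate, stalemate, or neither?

stalemate

Black to move; black king on g8.
In check: no.
King squares — f7: attacked by Pe6; g7: attacked by Qh6; h7: attacked by Qh6; f8: attacked by Qh6; h8: attacked by Qh6.
Legal moves for Black: none.
Not in check and no legal moves → stalemate.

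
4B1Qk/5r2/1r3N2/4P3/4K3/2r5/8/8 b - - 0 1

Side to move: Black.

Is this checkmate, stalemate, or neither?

checkmate

Black to move; black king on h8.
In check: yes, from the white queen on g8.
King squares — g7: attacked by Qg8; h7: attacked by Nf6; g8: attacked by Nf6.
Legal moves for Black: none.
In check with no legal moves → checkmate.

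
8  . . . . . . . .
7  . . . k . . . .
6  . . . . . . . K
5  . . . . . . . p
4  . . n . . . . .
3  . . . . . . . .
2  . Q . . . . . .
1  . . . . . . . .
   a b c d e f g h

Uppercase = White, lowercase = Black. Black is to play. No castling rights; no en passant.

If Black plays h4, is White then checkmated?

no

After h4: white king on h6; in check: no.
White is not in check, so this cannot be checkmate.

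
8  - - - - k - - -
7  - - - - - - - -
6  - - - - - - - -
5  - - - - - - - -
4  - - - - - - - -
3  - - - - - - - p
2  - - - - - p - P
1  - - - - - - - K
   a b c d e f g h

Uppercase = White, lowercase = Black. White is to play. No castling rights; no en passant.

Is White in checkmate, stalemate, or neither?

stalemate

White to move; white king on h1.
In check: no.
King squares — g1: attacked by Pf2; g2: attacked by Ph3; h2: own pawn.
Legal moves for White: none.
Not in check and no legal moves → stalemate.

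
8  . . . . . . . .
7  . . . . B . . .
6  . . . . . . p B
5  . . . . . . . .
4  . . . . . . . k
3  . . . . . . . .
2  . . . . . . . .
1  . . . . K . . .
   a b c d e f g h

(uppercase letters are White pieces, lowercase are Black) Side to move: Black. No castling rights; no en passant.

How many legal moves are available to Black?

Black to move; king on h4.
In check: yes, from the white bishop on e7.
Legal moves: Kh5, Kg4, Kh3, Kg3, g5.
Count: 5.

5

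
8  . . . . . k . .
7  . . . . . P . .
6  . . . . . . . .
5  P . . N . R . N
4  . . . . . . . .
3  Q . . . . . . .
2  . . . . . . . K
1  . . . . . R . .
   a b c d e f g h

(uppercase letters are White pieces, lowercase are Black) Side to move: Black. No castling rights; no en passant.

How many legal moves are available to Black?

Black to move; king on f8.
In check: yes, from the white queen on a3.
Legal moves: none.
Count: 0.

0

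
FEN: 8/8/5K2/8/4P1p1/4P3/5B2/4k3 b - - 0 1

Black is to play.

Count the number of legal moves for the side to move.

5

Black to move; king on e1.
In check: yes, from the white bishop on f2.
Legal moves: Kxf2, Ke2, Kd2, Kf1, Kd1.
Count: 5.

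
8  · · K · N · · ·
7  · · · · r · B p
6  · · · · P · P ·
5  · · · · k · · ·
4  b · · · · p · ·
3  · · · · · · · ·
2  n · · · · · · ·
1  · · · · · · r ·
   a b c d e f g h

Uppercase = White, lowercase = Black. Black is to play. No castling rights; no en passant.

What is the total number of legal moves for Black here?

5

Black to move; king on e5.
In check: yes, from the white bishop on g7.
Legal moves: Kxe6, Kf5, Kd5, Ke4, Rxg7.
Count: 5.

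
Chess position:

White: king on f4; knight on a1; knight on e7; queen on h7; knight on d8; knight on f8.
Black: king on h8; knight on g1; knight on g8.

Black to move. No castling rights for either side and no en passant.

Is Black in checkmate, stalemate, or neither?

Black to move; black king on h8.
In check: yes, from the white queen on h7.
King squares — g7: attacked by Qh7; h7: attacked by Nf8; g8: own knight.
Legal moves for Black: none.
In check with no legal moves → checkmate.

checkmate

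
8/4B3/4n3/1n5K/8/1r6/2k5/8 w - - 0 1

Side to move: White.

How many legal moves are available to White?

White to move; king on h5.
In check: no.
Legal moves: Bf8, Bd8, Bf6, Bd6, Bg5, Bc5, Bh4, Bb4, Ba3, Kh6, Kg6, Kh4, Kg4.
Count: 13.

13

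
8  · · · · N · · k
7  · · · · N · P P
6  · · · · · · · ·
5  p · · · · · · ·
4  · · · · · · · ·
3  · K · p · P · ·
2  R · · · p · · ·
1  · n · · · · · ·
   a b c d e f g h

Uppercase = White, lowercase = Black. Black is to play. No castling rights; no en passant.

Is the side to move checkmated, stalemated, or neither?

neither

Black to move; black king on h8.
In check: yes, from the white pawn on g7.
Legal moves for Black: Kxh7.
Black is in check but has 1 legal move → neither.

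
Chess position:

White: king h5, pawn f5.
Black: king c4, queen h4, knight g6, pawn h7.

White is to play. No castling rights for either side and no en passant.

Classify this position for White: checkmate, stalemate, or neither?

White to move; white king on h5.
In check: yes, from the black queen on h4.
King squares — g4: attacked by Qh4; h4: attacked by Ng6; g5: attacked by Qh4; g6: attacked by Ph7; h6: attacked by Qh4.
Legal moves for White: none.
In check with no legal moves → checkmate.

checkmate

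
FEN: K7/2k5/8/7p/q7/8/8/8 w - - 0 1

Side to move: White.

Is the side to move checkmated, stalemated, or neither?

checkmate

White to move; white king on a8.
In check: yes, from the black queen on a4.
King squares — a7: attacked by Qa4; b7: attacked by Kc7; b8: attacked by Kc7.
Legal moves for White: none.
In check with no legal moves → checkmate.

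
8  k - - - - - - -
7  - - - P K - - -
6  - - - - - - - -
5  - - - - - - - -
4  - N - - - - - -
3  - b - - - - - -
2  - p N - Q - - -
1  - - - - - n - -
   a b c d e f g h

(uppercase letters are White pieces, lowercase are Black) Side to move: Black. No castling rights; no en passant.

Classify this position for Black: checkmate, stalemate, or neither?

neither

Black to move; black king on a8.
In check: no.
Legal moves for Black include: Kb8, Kb7, Ka7, Bg8, Bf7, Be6, Bd5, Bc4, Ba4, Bxc2, Ba2, Ng3, Ne3, Nh2, Nd2, b1=Q, b1=R, b1=B, ... (list truncated; more exist).
Black has legal moves and is not in check → neither.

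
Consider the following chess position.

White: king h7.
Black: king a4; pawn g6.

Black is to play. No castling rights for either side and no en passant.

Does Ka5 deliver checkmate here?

no

After Ka5: white king on h7; in check: no.
White is not in check, so this cannot be checkmate.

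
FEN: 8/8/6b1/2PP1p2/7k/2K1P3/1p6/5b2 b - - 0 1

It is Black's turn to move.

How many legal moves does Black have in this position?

21

Black to move; king on h4.
In check: no.
Legal moves: Be8, Bh7, Bf7, Bh5, Kh5, Kg5, Kg4, Kh3, Kg3, Ba6, Bb5, Bc4, Bh3, Bd3, Bg2, Be2, f4, b1=Q, b1=R, b1=B, b1=N+.
Count: 21.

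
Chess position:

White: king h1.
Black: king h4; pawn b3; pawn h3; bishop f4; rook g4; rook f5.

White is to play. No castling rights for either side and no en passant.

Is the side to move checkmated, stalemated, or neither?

White to move; white king on h1.
In check: no.
King squares — g1: attacked by Rg4; g2: attacked by Ph3; h2: attacked by Bf4.
Legal moves for White: none.
Not in check and no legal moves → stalemate.

stalemate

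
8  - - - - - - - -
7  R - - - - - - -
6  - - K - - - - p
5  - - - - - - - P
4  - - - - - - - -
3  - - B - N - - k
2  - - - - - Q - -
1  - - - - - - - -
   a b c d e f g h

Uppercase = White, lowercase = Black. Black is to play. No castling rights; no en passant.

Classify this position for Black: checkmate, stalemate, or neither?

stalemate

Black to move; black king on h3.
In check: no.
King squares — g2: attacked by Qf2; h2: attacked by Qf2; g3: attacked by Qf2; g4: attacked by Ne3; h4: attacked by Qf2.
Legal moves for Black: none.
Not in check and no legal moves → stalemate.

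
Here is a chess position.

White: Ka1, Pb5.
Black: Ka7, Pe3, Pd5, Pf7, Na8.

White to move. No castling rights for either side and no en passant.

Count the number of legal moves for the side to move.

White to move; king on a1.
In check: no.
Legal moves: Kb2, Ka2, Kb1, b6+.
Count: 4.

4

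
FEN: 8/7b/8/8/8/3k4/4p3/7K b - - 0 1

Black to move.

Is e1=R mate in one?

After e1=R: white king on h1; in check: yes, from the black rook on e1.
White has 2 legal replies: Kh2, Kg2.
In check but a legal move exists → not checkmate.

no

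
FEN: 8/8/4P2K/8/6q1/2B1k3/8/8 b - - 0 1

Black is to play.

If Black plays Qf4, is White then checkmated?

After Qf4: white king on h6; in check: yes, from the black queen on f4.
White has 4 legal replies: Kh7, Kg7, Kg6, Kh5.
In check but a legal move exists → not checkmate.

no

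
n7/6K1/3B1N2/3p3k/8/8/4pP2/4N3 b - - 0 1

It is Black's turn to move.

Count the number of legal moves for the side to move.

2

Black to move; king on h5.
In check: yes, from the white knight on f6.
Legal moves: Kg5, Kh4.
Count: 2.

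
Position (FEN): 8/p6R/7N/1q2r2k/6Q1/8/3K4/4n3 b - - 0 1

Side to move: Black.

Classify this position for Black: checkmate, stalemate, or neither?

checkmate

Black to move; black king on h5.
In check: yes, from the white queen on g4.
King squares — g4: attacked by Nh6; h4: attacked by Qg4; g5: attacked by Qg4; g6: attacked by Qg4; h6: attacked by Rh7.
Legal moves for Black: none.
In check with no legal moves → checkmate.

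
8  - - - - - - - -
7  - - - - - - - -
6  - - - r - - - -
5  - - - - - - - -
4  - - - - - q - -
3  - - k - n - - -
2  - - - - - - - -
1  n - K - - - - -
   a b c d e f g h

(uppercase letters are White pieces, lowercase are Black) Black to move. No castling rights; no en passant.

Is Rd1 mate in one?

yes

After Rd1: white king on c1; in check: yes, from the black rook on d1.
King squares — b1: attacked by Rd1; d1: attacked by Ne3; b2: attacked by Kc3; c2: attacked by Na1; d2: attacked by Rd1.
White has no legal moves → checkmate.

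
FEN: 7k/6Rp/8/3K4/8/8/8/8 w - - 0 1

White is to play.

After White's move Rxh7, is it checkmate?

no

After Rxh7: black king on h8; in check: yes, from the white rook on h7.
Black has 2 legal replies: Kg8, Kxh7.
In check but a legal move exists → not checkmate.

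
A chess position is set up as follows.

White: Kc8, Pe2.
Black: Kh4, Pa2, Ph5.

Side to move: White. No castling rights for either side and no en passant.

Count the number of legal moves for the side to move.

7

White to move; king on c8.
In check: no.
Legal moves: Kd8, Kb8, Kd7, Kc7, Kb7, e3, e4.
Count: 7.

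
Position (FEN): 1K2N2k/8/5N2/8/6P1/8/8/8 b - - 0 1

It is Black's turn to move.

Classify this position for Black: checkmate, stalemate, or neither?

Black to move; black king on h8.
In check: no.
King squares — g7: attacked by Ne8; h7: attacked by Nf6; g8: attacked by Nf6.
Legal moves for Black: none.
Not in check and no legal moves → stalemate.

stalemate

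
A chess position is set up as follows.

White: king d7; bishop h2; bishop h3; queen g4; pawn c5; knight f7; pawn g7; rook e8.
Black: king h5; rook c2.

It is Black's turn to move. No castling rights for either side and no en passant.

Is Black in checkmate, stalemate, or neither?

Black to move; black king on h5.
In check: yes, from the white queen on g4.
King squares — g4: attacked by Bh3; h4: attacked by Qg4; g5: attacked by Qg4; g6: attacked by Qg4; h6: attacked by Nf7.
Legal moves for Black: none.
In check with no legal moves → checkmate.

checkmate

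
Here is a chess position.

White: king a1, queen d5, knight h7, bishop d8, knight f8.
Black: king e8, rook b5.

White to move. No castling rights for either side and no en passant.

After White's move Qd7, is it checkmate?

yes

After Qd7: black king on e8; in check: yes, from the white queen on d7.
King squares — d7: attacked by Nf8; e7: attacked by Qd7; f7: attacked by Qd7; d8: attacked by Qd7; f8: attacked by Nh7.
Black has no legal moves → checkmate.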